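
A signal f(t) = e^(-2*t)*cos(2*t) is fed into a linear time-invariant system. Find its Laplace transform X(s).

L{cos(2t)} = s/(s^2 + 4).
By the first shifting theorem, multiplying by e^(-2t) replaces s with s + 2.

X(s) = (s + 2)/((s + 2)^2 + 4)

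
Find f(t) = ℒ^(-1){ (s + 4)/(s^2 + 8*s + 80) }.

f(t) = exp(-4*t)*cos(8*t)

Rewrite the denominator: s^2 + 8*s + 80 = (s + 4)^2 + 64.
The form in (s + 4) signals a first-shifting-theorem factor e^(-4t).
Since L{cos(8t)} = s/(s^2 + 64), the inverse is e^(-4*t)*cos(8*t).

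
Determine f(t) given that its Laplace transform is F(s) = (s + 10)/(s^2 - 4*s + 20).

f(t) = 3*exp(2*t)*sin(4*t) + exp(2*t)*cos(4*t)

Complete the square in the denominator: s^2 - 4*s + 20 = (s - 2)^2 + 4^2.
Split the numerator to match: s + 10 = 1·(s - 2) + 3·4.
Invert each term: 1·(s - 2)/((s - 2)^2 + 16) ↔ e^(2t)cos(4t); 3·4/((s - 2)^2 + 16) ↔ 3e^(2t)sin(4t).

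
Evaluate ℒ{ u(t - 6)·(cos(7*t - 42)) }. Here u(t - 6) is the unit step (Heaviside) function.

By the second shifting theorem, L{u(t - c)·g(t - c)} = e^(-cs)·G(s) with c = 6 and G(s) = L{g(t)}.
L{cos(7t)} = s/(s^2 + 49).

s*exp(-6*s)/(s^2 + 49)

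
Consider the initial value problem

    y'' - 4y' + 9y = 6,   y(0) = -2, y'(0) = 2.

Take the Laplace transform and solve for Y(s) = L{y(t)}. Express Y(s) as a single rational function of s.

Y(s) = (-2*s^2 + 10*s + 6)/(s^3 - 4*s^2 + 9*s)

Take the Laplace transform of both sides.
The derivative rules (L{y''} = s^2 Y - s·y(0) - y'(0) and L{y'} = sY - y(0), with y(0) = -2, y'(0) = 2) turn the left side into (s^2 - 4*s + 9)Y - (-2*s + 10).
The right side is L{6} = 6/s.
So (s^2 - 4*s + 9)Y = 6/s + (-2*s + 10).
Isolate Y and clear denominators.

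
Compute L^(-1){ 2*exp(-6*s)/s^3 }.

Heaviside(t - 6)*((t - 6)^2)

The factor e^(-6s) signals a time shift by c = 6 (second shifting theorem).
L{t^2} = 2!/s^3 = 2/s^3, so L^-1{2/s^3} = t^2.
Hence the inverse is u(t - 6) times that function evaluated at t - 6.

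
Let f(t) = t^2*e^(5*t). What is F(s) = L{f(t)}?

F(s) = 2/(s - 5)^3

L{e^(5t)} = 1/(s - 5).
Then apply L{t^2·g(t)} = (-1)^2 d^2/ds^2[G(s)] with G(s) = 1/(s - 5):
differentiating 2 times and applying the sign gives 2/(s - 5)^3.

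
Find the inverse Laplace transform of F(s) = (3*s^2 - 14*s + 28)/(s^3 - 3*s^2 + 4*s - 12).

Factor the denominator: s^3 - 3*s^2 + 4*s - 12 = (s - 3)*(s^2 + 4).
Partial fraction decomposition gives [1/(s - 3)] + [2*s/(s^2 + 4)] + [-8/(s^2 + 4)].
Invert each term: 1/(s - 3) ↔ e^(3t); 2·s/(s^2 + 4) ↔ 2cos(2t); -4·2/(s^2 + 4) ↔ -4sin(2t).

exp(3*t) - 4*sin(2*t) + 2*cos(2*t)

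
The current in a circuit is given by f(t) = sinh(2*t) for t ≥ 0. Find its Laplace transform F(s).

L{sinh(2t)} = 2/(s^2 - 4).

F(s) = 2/(s^2 - 4)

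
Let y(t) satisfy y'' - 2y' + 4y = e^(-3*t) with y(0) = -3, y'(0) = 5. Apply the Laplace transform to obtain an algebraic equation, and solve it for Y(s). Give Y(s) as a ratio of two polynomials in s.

Apply the Laplace transform to the equation.
With L{y''} = s^2 Y - s·y(0) - y'(0) and L{y'} = sY - y(0), with y(0) = -3, y'(0) = 5: the LHS transforms to (s^2 - 2*s + 4)Y - (-3*s + 11).
The right side is L{e^(-3*t)} = 1/(s + 3).
So (s^2 - 2*s + 4)Y = 1/(s + 3) + (-3*s + 11).
Solve for Y(s) and write it as one ratio of polynomials.

Y(s) = (-3*s^2 + 2*s + 34)/(s^3 + s^2 - 2*s + 12)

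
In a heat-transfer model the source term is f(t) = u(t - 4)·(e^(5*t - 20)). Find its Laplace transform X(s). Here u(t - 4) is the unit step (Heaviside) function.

X(s) = exp(-4*s)/(s - 5)

By the second shifting theorem, L{u(t - c)·g(t - c)} = e^(-cs)·G(s) with c = 4 and G(s) = L{g(t)}.
L{e^(5t)} = 1/(s - 5).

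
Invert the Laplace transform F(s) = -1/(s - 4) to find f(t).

f(t) = -exp(4*t)

Since L{e^(4t)} = 1/(s - 4), the inverse is exp(4*t), scaled by -1.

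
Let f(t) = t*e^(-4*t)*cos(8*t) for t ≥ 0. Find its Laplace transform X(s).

X(s) = (s - 4)*(s + 12)/(s^2 + 8*s + 80)^2

L{cos(8t)} = s/(s^2 + 64).
Multiplying by e^(-4t) shifts s → s + 4, so L{e^(-4*t)*cos(8*t)} = (s + 4)/((s + 4)^2 + 64).
Then apply L{t·g(t)} = -d/ds[G(s)] with G(s) = (s + 4)/((s + 4)^2 + 64):
differentiating 1 time and applying the sign gives (s - 4)*(s + 12)/(s^2 + 8*s + 80)^2.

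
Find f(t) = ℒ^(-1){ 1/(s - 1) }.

Since L{e^(t)} = 1/(s - 1), the inverse is e^(t).

f(t) = exp(t)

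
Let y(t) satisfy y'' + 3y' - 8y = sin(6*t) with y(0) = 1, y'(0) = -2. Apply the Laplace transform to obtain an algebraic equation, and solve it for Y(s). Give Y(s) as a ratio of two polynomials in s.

Take the Laplace transform of both sides.
With L{y''} = s^2 Y - s·y(0) - y'(0) and L{y'} = sY - y(0), with y(0) = 1, y'(0) = -2: the LHS transforms to (s^2 + 3*s - 8)Y - (s + 1).
The right side is L{sin(6*t)} = 6/(s^2 + 36).
So (s^2 + 3*s - 8)Y = 6/(s^2 + 36) + (s + 1).
Solve for Y(s) and write it as one ratio of polynomials.

Y(s) = (s^3 + s^2 + 36*s + 42)/(s^4 + 3*s^3 + 28*s^2 + 108*s - 288)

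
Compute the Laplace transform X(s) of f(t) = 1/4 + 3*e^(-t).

The transform is linear, so treat each term independently.
(3)·[L{e^(-t)} = 1/(s + 1)]; L{1/4} = (1/4)/s.

X(s) = 3/(s + 1) + 1/(4*s)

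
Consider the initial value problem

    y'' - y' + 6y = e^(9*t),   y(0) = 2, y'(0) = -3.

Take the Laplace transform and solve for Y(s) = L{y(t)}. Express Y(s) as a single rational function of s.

Y(s) = (2*s^2 - 23*s + 46)/(s^3 - 10*s^2 + 15*s - 54)

Laplace-transform each side.
The derivative rules (L{y''} = s^2 Y - s·y(0) - y'(0) and L{y'} = sY - y(0), with y(0) = 2, y'(0) = -3) turn the left side into (s^2 - s + 6)Y - (2*s - 5).
The right side is L{e^(9*t)} = 1/(s - 9).
So (s^2 - s + 6)Y = 1/(s - 9) + (2*s - 5).
Divide through and combine into a single rational function.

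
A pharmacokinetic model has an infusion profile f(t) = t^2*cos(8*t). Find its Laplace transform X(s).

X(s) = 2*s*(s^2 - 192)/(s^2 + 64)^3

L{cos(8t)} = s/(s^2 + 64).
Then apply L{t^2·g(t)} = (-1)^2 d^2/ds^2[G(s)] with G(s) = s/(s^2 + 64):
differentiating 2 times and applying the sign gives 2*s*(s^2 - 192)/(s^2 + 64)^3.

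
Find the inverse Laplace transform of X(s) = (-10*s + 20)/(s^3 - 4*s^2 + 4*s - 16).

-exp(4*t) - 3*sin(2*t) + cos(2*t)

Factor the denominator: s^3 - 4*s^2 + 4*s - 16 = (s - 4)*(s^2 + 4).
Partial fraction decomposition gives [-1/(s - 4)] + [s/(s^2 + 4)] + [-6/(s^2 + 4)].
Invert each term: -1/(s - 4) ↔ -e^(4t); 1·s/(s^2 + 4) ↔ cos(2t); -3·2/(s^2 + 4) ↔ -3sin(2t).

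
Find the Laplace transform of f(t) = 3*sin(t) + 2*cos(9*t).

2*s/(s^2 + 81) + 3/(s^2 + 1)

By linearity of the Laplace transform, transform each term separately.
(2)·[L{cos(9t)} = s/(s^2 + 81)]; (3)·[L{sin(t)} = 1/(s^2 + 1)].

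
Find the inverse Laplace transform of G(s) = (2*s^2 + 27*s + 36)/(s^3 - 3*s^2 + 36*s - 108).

Factor the denominator: s^3 - 3*s^2 + 36*s - 108 = (s - 3)*(s^2 + 36).
Partial fraction decomposition gives [3/(s - 3)] + [-s/(s^2 + 36)] + [24/(s^2 + 36)].
Invert each term: 3/(s - 3) ↔ 3e^(3t); -1·s/(s^2 + 36) ↔ -cos(6t); 4·6/(s^2 + 36) ↔ 4sin(6t).

3*exp(3*t) + 4*sin(6*t) - cos(6*t)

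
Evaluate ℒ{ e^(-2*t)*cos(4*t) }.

(s + 2)/((s + 2)^2 + 16)

L{cos(4t)} = s/(s^2 + 16).
By the first shifting theorem, multiplying by e^(-2t) replaces s with s + 2.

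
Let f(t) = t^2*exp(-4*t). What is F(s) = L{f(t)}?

L{e^(-4t)} = 1/(s + 4).
Then apply L{t^2·g(t)} = (-1)^2 d^2/ds^2[G(s)] with G(s) = 1/(s + 4):
differentiating 2 times and applying the sign gives 2/(s + 4)^3.

F(s) = 2/(s + 4)^3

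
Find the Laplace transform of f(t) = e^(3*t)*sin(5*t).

L{sin(5t)} = 5/(s^2 + 25).
By the first shifting theorem, multiplying by e^(3t) replaces s with s - 3.

5/((s - 3)^2 + 25)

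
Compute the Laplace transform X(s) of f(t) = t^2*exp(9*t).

L{e^(9t)} = 1/(s - 9).
Then apply L{t^2·g(t)} = (-1)^2 d^2/ds^2[G(s)] with G(s) = 1/(s - 9):
differentiating 2 times and applying the sign gives 2/(s - 9)^3.

X(s) = 2/(s - 9)^3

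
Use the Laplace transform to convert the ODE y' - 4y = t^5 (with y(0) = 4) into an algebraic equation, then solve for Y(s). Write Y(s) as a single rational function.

Take the Laplace transform of both sides.
The derivative rules (L{y'} = sY - y(0) = sY - 4) turn the left side into (s - 4)Y - (4).
The right side is L{t^5} = 120/s^6.
So (s - 4)Y = 120/s^6 + (4).
Solve for Y(s) and write it as one ratio of polynomials.

Y(s) = (4*s^6 + 120)/(s^7 - 4*s^6)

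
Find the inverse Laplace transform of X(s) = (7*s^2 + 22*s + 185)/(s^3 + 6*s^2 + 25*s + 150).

Factor the denominator: s^3 + 6*s^2 + 25*s + 150 = (s + 6)*(s^2 + 25).
Partial fraction decomposition gives [5/(s + 6)] + [2*s/(s^2 + 25)] + [10/(s^2 + 25)].
Invert each term: 5/(s + 6) ↔ 5e^(-6t); 2·s/(s^2 + 25) ↔ 2cos(5t); 2·5/(s^2 + 25) ↔ 2sin(5t).

2*sin(5*t) + 2*cos(5*t) + 5*exp(-6*t)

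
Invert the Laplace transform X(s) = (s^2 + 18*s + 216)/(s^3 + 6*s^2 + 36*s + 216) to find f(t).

f(t) = 4*sin(6*t) - cos(6*t) + 2*exp(-6*t)

Factor the denominator: s^3 + 6*s^2 + 36*s + 216 = (s + 6)*(s^2 + 36).
Partial fraction decomposition gives [2/(s + 6)] + [-s/(s^2 + 36)] + [24/(s^2 + 36)].
Invert each term: 2/(s + 6) ↔ 2e^(-6t); -1·s/(s^2 + 36) ↔ -cos(6t); 4·6/(s^2 + 36) ↔ 4sin(6t).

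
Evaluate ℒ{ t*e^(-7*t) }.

L{t} = 1!/s^2 = 1/s^2.
By the first shifting theorem, multiplying by e^(-7t) replaces s with s + 7.

(s + 7)^(-2)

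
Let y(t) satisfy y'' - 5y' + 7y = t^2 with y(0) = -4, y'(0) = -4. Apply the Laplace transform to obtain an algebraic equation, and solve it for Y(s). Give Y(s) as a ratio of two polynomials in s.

Take the Laplace transform of both sides.
Using L{y''} = s^2 Y - s·y(0) - y'(0) and L{y'} = sY - y(0), with y(0) = -4, y'(0) = -4, the left side becomes (s^2 - 5*s + 7)Y - (-4*s + 16).
The right side is L{t^2} = 2/s^3.
So (s^2 - 5*s + 7)Y = 2/s^3 + (-4*s + 16).
Isolate Y and clear denominators.

Y(s) = (-4*s^4 + 16*s^3 + 2)/(s^5 - 5*s^4 + 7*s^3)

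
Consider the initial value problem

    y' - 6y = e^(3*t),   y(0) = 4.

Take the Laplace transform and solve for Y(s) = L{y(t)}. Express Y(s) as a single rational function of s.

Transform both sides with L{·}.
The derivative rules (L{y'} = sY - y(0) = sY - 4) turn the left side into (s - 6)Y - (4).
The right side is L{e^(3*t)} = 1/(s - 3).
So (s - 6)Y = 1/(s - 3) + (4).
Divide through and combine into a single rational function.

Y(s) = (4*s - 11)/(s^2 - 9*s + 18)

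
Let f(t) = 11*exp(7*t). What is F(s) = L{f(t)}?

F(s) = 11/(s - 7)

L{11} = 11/s.
By the first shifting theorem, multiplying by e^(7t) replaces s with s - 7.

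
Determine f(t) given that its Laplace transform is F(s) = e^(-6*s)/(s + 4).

f(t) = Heaviside(t - 6)*(exp(-4*t + 24))

The factor e^(-6s) signals a time shift by c = 6 (second shifting theorem).
L{e^(-4t)} = 1/(s + 4), so L^-1{1/(s + 4)} = e^(-4*t).
Hence the inverse is u(t - 6) times that function evaluated at t - 6.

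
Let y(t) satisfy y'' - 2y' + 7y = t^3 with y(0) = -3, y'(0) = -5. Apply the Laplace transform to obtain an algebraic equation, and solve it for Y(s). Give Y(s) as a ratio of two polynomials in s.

Y(s) = (-3*s^5 + s^4 + 6)/(s^6 - 2*s^5 + 7*s^4)

Take the Laplace transform of both sides.
With L{y''} = s^2 Y - s·y(0) - y'(0) and L{y'} = sY - y(0), with y(0) = -3, y'(0) = -5: the LHS transforms to (s^2 - 2*s + 7)Y - (-3*s + 1).
The right side is L{t^3} = 6/s^4.
So (s^2 - 2*s + 7)Y = 6/s^4 + (-3*s + 1).
Isolate Y and clear denominators.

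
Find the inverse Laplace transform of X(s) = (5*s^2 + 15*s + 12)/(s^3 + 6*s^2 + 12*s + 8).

Factor the denominator: s^3 + 6*s^2 + 12*s + 8 = (s + 2)^3.
Partial fraction decomposition gives [5/(s + 2)] + [-5/(s + 2)^2] + [2/(s + 2)^3].
Invert each term: 5/(s + 2) ↔ 5e^(-2t); -5/(s + 2)^2 ↔ -5t·e^(-2t); 2/(s + 2)^3 ↔ (1)t^2·e^(-2t).

t^2*exp(-2*t) - 5*t*exp(-2*t) + 5*exp(-2*t)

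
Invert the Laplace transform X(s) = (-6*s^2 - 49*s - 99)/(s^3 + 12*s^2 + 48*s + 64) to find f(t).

Factor the denominator: s^3 + 12*s^2 + 48*s + 64 = (s + 4)^3.
Partial fraction decomposition gives [-6/(s + 4)] + [-1/(s + 4)^2] + [(s + 4)^(-3)].
Invert each term: -6/(s + 4) ↔ -6e^(-4t); -1/(s + 4)^2 ↔ -t·e^(-4t); 1/(s + 4)^3 ↔ (1/2)t^2·e^(-4t).

f(t) = t^2*exp(-4*t)/2 - t*exp(-4*t) - 6*exp(-4*t)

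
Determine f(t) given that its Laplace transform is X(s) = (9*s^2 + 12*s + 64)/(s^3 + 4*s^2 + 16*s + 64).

Factor the denominator: s^3 + 4*s^2 + 16*s + 64 = (s + 4)*(s^2 + 16).
Partial fraction decomposition gives [5/(s + 4)] + [4*s/(s^2 + 16)] + [-4/(s^2 + 16)].
Invert each term: 5/(s + 4) ↔ 5e^(-4t); 4·s/(s^2 + 16) ↔ 4cos(4t); -1·4/(s^2 + 16) ↔ -sin(4t).

f(t) = -sin(4*t) + 4*cos(4*t) + 5*exp(-4*t)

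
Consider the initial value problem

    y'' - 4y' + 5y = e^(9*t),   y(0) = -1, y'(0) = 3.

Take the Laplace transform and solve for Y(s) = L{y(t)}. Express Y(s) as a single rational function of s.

Y(s) = (-s^2 + 16*s - 62)/(s^3 - 13*s^2 + 41*s - 45)

Laplace-transform each side.
The derivative rules (L{y''} = s^2 Y - s·y(0) - y'(0) and L{y'} = sY - y(0), with y(0) = -1, y'(0) = 3) turn the left side into (s^2 - 4*s + 5)Y - (-s + 7).
The right side is L{e^(9*t)} = 1/(s - 9).
So (s^2 - 4*s + 5)Y = 1/(s - 9) + (-s + 7).
Divide through and combine into a single rational function.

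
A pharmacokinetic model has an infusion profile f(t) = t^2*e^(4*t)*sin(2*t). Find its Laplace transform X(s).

X(s) = 4*(3*s^2 - 24*s + 44)/(s^2 - 8*s + 20)^3

L{sin(2t)} = 2/(s^2 + 4).
Multiplying by e^(4t) shifts s → s - 4, so L{e^(4*t)*sin(2*t)} = 2/((s - 4)^2 + 4).
Then apply L{t^2·g(t)} = (-1)^2 d^2/ds^2[G(s)] with G(s) = 2/((s - 4)^2 + 4):
differentiating 2 times and applying the sign gives 4*(3*s^2 - 24*s + 44)/(s^2 - 8*s + 20)^3.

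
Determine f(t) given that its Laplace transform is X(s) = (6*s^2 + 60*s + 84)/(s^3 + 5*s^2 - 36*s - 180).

Factor the denominator: s^3 + 5*s^2 - 36*s - 180 = (s - 6)*(s + 5)*(s + 6).
Partial fraction decomposition gives [6/(s + 5)] + [-5/(s + 6)] + [5/(s - 6)].
Invert each term: 6/(s + 5) ↔ 6e^(-5t); -5/(s + 6) ↔ -5e^(-6t); 5/(s - 6) ↔ 5e^(6t).

f(t) = 5*exp(6*t) + 6*exp(-5*t) - 5*exp(-6*t)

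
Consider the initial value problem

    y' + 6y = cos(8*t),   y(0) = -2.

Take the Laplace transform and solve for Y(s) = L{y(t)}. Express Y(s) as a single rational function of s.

Y(s) = (-2*s^2 + s - 128)/(s^3 + 6*s^2 + 64*s + 384)

Apply the Laplace transform to the equation.
Using L{y'} = sY - y(0) = sY - (-2), the left side becomes (s + 6)Y - (-2).
The right side is L{cos(8*t)} = s/(s^2 + 64).
So (s + 6)Y = s/(s^2 + 64) + (-2).
Divide through and combine into a single rational function.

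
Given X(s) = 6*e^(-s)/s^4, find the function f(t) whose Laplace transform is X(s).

f(t) = Heaviside(t - 1)*((t - 1)^3)

The factor e^(-s) signals a time shift by c = 1 (second shifting theorem).
L{t^3} = 3!/s^4 = 6/s^4, so L^-1{6/s^4} = t^3.
Hence the inverse is u(t - 1) times that function evaluated at t - 1.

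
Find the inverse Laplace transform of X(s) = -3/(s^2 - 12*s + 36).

-3*t*exp(6*t)

Rewrite the denominator: s^2 - 12*s + 36 = (s - 6)^2.
The form in (s - 6) signals a first-shifting-theorem factor e^(6t).
Since L{t} = 1!/s^2 = 1/s^2, the inverse is t*e^(6*t), scaled by -3.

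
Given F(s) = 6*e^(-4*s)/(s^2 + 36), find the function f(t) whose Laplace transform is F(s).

The factor e^(-4s) signals a time shift by c = 4 (second shifting theorem).
L{sin(6t)} = 6/(s^2 + 36), so L^-1{6/(s^2 + 36)} = sin(6*t).
Hence the inverse is u(t - 4) times that function evaluated at t - 4.

f(t) = Heaviside(t - 4)*(sin(6*t - 24))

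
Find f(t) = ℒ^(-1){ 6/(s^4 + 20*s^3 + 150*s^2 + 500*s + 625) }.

Rewrite the denominator: s^4 + 20*s^3 + 150*s^2 + 500*s + 625 = (s + 5)^4.
The form in (s + 5) signals a first-shifting-theorem factor e^(-5t).
Since L{t^3} = 3!/s^4 = 6/s^4, the inverse is t^3*exp(-5*t).

f(t) = t^3*exp(-5*t)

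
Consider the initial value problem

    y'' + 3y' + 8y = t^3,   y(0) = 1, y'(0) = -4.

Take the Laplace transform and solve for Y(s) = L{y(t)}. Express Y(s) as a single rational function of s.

Laplace-transform each side.
With L{y''} = s^2 Y - s·y(0) - y'(0) and L{y'} = sY - y(0), with y(0) = 1, y'(0) = -4: the LHS transforms to (s^2 + 3*s + 8)Y - (s - 1).
The right side is L{t^3} = 6/s^4.
So (s^2 + 3*s + 8)Y = 6/s^4 + (s - 1).
Divide through and combine into a single rational function.

Y(s) = (s^5 - s^4 + 6)/(s^6 + 3*s^5 + 8*s^4)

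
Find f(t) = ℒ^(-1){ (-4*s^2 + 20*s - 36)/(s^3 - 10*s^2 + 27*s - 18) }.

Factor the denominator: s^3 - 10*s^2 + 27*s - 18 = (s - 6)*(s - 3)*(s - 1).
Partial fraction decomposition gives [-4/(s - 6)] + [2/(s - 3)] + [-2/(s - 1)].
Invert each term: -4/(s - 6) ↔ -4e^(6t); 2/(s - 3) ↔ 2e^(3t); -2/(s - 1) ↔ -2e^(t).

f(t) = -4*exp(6*t) + 2*exp(3*t) - 2*exp(t)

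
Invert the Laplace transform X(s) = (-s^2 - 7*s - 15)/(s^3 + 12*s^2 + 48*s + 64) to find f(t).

f(t) = -3*t^2*exp(-4*t)/2 + t*exp(-4*t) - exp(-4*t)

Factor the denominator: s^3 + 12*s^2 + 48*s + 64 = (s + 4)^3.
Partial fraction decomposition gives [-1/(s + 4)] + [(s + 4)^(-2)] + [-3/(s + 4)^3].
Invert each term: -1/(s + 4) ↔ -e^(-4t); 1/(s + 4)^2 ↔ t·e^(-4t); -3/(s + 4)^3 ↔ (-3/2)t^2·e^(-4t).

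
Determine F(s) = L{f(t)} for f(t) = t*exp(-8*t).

F(s) = (s + 8)^(-2)

L{e^(-8t)} = 1/(s + 8).
Then apply L{t·g(t)} = -d/ds[G(s)] with G(s) = 1/(s + 8):
differentiating 1 time and applying the sign gives (s + 8)^(-2).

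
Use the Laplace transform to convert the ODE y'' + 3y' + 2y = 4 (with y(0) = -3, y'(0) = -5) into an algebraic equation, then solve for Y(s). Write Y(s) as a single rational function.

Y(s) = (-3*s^2 - 14*s + 4)/(s^3 + 3*s^2 + 2*s)

Apply the Laplace transform to the equation.
Using L{y''} = s^2 Y - s·y(0) - y'(0) and L{y'} = sY - y(0), with y(0) = -3, y'(0) = -5, the left side becomes (s^2 + 3*s + 2)Y - (-3*s - 14).
The right side is L{4} = 4/s.
So (s^2 + 3*s + 2)Y = 4/s + (-3*s - 14).
Divide through and combine into a single rational function.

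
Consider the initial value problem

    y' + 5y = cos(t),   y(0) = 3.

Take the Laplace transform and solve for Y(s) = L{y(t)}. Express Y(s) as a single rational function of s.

Y(s) = (3*s^2 + s + 3)/(s^3 + 5*s^2 + s + 5)

Laplace-transform each side.
With L{y'} = sY - y(0) = sY - 3: the LHS transforms to (s + 5)Y - (3).
The right side is L{cos(t)} = s/(s^2 + 1).
So (s + 5)Y = s/(s^2 + 1) + (3).
Divide through and combine into a single rational function.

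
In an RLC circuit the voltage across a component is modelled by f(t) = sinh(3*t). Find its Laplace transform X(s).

L{sinh(3t)} = 3/(s^2 - 9).

X(s) = 3/(s^2 - 9)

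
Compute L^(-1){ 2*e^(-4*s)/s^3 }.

Heaviside(t - 4)*((t - 4)^2)

The factor e^(-4s) signals a time shift by c = 4 (second shifting theorem).
L{t^2} = 2!/s^3 = 2/s^3, so L^-1{2/s^3} = t^2.
Hence the inverse is u(t - 4) times that function evaluated at t - 4.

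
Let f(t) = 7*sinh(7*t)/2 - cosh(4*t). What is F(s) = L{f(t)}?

F(s) = -s/(s^2 - 16) + 49/(2*(s^2 - 49))

The transform is linear, so treat each term independently.
(-1)·[L{cosh(4t)} = s/(s^2 - 16)]; (7/2)·[L{sinh(7t)} = 7/(s^2 - 49)].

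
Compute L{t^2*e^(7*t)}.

2/(s - 7)^3

L{e^(7t)} = 1/(s - 7).
Then apply L{t^2·g(t)} = (-1)^2 d^2/ds^2[H(s)] with H(s) = 1/(s - 7):
differentiating 2 times and applying the sign gives 2/(s - 7)^3.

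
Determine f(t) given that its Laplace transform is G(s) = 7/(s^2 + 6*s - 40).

Rewrite the denominator: s^2 + 6*s - 40 = (s + 3)^2 - 49.
The form in (s + 3) signals a first-shifting-theorem factor e^(-3t).
Since L{sinh(7t)} = 7/(s^2 - 49), the inverse is exp(-3*t)*sinh(7*t).

f(t) = exp(-3*t)*sinh(7*t)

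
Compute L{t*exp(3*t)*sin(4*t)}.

8*(s - 3)/(s^2 - 6*s + 25)^2

L{sin(4t)} = 4/(s^2 + 16).
Multiplying by e^(3t) shifts s → s - 3, so L{exp(3*t)*sin(4*t)} = 4/((s - 3)^2 + 16).
Then apply L{t·g(t)} = -d/ds[H(s)] with H(s) = 4/((s - 3)^2 + 16):
differentiating 1 time and applying the sign gives 8*(s - 3)/(s^2 - 6*s + 25)^2.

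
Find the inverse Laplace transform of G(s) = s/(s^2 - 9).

cosh(3*t)

Since L{cosh(3t)} = s/(s^2 - 9), the inverse is cosh(3*t).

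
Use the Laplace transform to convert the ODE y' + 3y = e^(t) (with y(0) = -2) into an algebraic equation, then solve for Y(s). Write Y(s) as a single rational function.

Y(s) = (-2*s + 3)/(s^2 + 2*s - 3)

Laplace-transform each side.
Using L{y'} = sY - y(0) = sY - (-2), the left side becomes (s + 3)Y - (-2).
The right side is L{e^(t)} = 1/(s - 1).
So (s + 3)Y = 1/(s - 1) + (-2).
Solve for Y(s) and write it as one ratio of polynomials.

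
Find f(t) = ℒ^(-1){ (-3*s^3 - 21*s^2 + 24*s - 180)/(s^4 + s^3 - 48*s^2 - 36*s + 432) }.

Factor the denominator: s^4 + s^3 - 48*s^2 - 36*s + 432 = (s - 6)*(s - 3)*(s + 4)*(s + 6).
Partial fraction decomposition gives [-4/(s - 6)] + [2/(s - 3)] + [2/(s + 6)] + [-3/(s + 4)].
Invert each term: -4/(s - 6) ↔ -4e^(6t); 2/(s - 3) ↔ 2e^(3t); 2/(s + 6) ↔ 2e^(-6t); -3/(s + 4) ↔ -3e^(-4t).

f(t) = -4*exp(6*t) + 2*exp(3*t) - 3*exp(-4*t) + 2*exp(-6*t)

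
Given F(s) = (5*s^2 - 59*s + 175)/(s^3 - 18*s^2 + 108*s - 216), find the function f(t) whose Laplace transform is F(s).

Factor the denominator: s^3 - 18*s^2 + 108*s - 216 = (s - 6)^3.
Partial fraction decomposition gives [5/(s - 6)] + [(s - 6)^(-2)] + [(s - 6)^(-3)].
Invert each term: 5/(s - 6) ↔ 5e^(6t); 1/(s - 6)^2 ↔ t·e^(6t); 1/(s - 6)^3 ↔ (1/2)t^2·e^(6t).

f(t) = t^2*exp(6*t)/2 + t*exp(6*t) + 5*exp(6*t)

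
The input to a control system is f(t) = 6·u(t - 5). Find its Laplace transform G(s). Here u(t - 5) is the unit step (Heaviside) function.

By the second shifting theorem, L{u(t - c)·g(t - c)} = e^(-cs)·H(s) with c = 5 and H(s) = L{g(t)}.
L{6} = 6/s.

G(s) = 6*exp(-5*s)/s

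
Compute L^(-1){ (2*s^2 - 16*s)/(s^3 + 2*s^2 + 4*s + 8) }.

Factor the denominator: s^3 + 2*s^2 + 4*s + 8 = (s + 2)*(s^2 + 4).
Partial fraction decomposition gives [5/(s + 2)] + [-3*s/(s^2 + 4)] + [-10/(s^2 + 4)].
Invert each term: 5/(s + 2) ↔ 5e^(-2t); -3·s/(s^2 + 4) ↔ -3cos(2t); -5·2/(s^2 + 4) ↔ -5sin(2t).

-5*sin(2*t) - 3*cos(2*t) + 5*exp(-2*t)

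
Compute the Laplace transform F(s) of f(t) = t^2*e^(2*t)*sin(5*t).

F(s) = 10*(3*s^2 - 12*s - 13)/(s^2 - 4*s + 29)^3

L{sin(5t)} = 5/(s^2 + 25).
Multiplying by e^(2t) shifts s → s - 2, so L{e^(2*t)*sin(5*t)} = 5/((s - 2)^2 + 25).
Then apply L{t^2·g(t)} = (-1)^2 d^2/ds^2[G(s)] with G(s) = 5/((s - 2)^2 + 25):
differentiating 2 times and applying the sign gives 10*(3*s^2 - 12*s - 13)/(s^2 - 4*s + 29)^3.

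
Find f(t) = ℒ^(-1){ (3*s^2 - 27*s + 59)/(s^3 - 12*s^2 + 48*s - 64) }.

Factor the denominator: s^3 - 12*s^2 + 48*s - 64 = (s - 4)^3.
Partial fraction decomposition gives [3/(s - 4)] + [-3/(s - 4)^2] + [-1/(s - 4)^3].
Invert each term: 3/(s - 4) ↔ 3e^(4t); -3/(s - 4)^2 ↔ -3t·e^(4t); -1/(s - 4)^3 ↔ (-1/2)t^2·e^(4t).

f(t) = -t^2*exp(4*t)/2 - 3*t*exp(4*t) + 3*exp(4*t)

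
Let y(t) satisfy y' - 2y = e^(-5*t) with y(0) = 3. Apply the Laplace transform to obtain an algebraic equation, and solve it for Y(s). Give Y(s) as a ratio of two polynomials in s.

Apply the Laplace transform to the equation.
With L{y'} = sY - y(0) = sY - 3: the LHS transforms to (s - 2)Y - (3).
The right side is L{e^(-5*t)} = 1/(s + 5).
So (s - 2)Y = 1/(s + 5) + (3).
Isolate Y and clear denominators.

Y(s) = (3*s + 16)/(s^2 + 3*s - 10)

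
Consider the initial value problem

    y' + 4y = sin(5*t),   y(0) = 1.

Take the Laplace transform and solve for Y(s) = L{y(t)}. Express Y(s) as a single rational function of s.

Apply the Laplace transform to the equation.
The derivative rules (L{y'} = sY - y(0) = sY - 1) turn the left side into (s + 4)Y - (1).
The right side is L{sin(5*t)} = 5/(s^2 + 25).
So (s + 4)Y = 5/(s^2 + 25) + (1).
Solve for Y(s) and write it as one ratio of polynomials.

Y(s) = (s^2 + 30)/(s^3 + 4*s^2 + 25*s + 100)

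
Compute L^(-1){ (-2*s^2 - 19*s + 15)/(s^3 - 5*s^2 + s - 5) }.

Factor the denominator: s^3 - 5*s^2 + s - 5 = (s - 5)*(s^2 + 1).
Partial fraction decomposition gives [-5/(s - 5)] + [3*s/(s^2 + 1)] + [-4/(s^2 + 1)].
Invert each term: -5/(s - 5) ↔ -5e^(5t); 3·s/(s^2 + 1) ↔ 3cos(t); -4·1/(s^2 + 1) ↔ -4sin(t).

-5*exp(5*t) - 4*sin(t) + 3*cos(t)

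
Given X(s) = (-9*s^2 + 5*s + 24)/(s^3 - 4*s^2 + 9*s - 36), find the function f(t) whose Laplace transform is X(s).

f(t) = -4*exp(4*t) - 5*sin(3*t) - 5*cos(3*t)

Factor the denominator: s^3 - 4*s^2 + 9*s - 36 = (s - 4)*(s^2 + 9).
Partial fraction decomposition gives [-4/(s - 4)] + [-5*s/(s^2 + 9)] + [-15/(s^2 + 9)].
Invert each term: -4/(s - 4) ↔ -4e^(4t); -5·s/(s^2 + 9) ↔ -5cos(3t); -5·3/(s^2 + 9) ↔ -5sin(3t).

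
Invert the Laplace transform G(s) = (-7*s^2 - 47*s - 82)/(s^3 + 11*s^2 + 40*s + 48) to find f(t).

f(t) = 6*t*exp(-4*t) - 4*exp(-3*t) - 3*exp(-4*t)

Factor the denominator: s^3 + 11*s^2 + 40*s + 48 = (s + 3)*(s + 4)^2.
Partial fraction decomposition gives [-3/(s + 4)] + [6/(s + 4)^2] + [-4/(s + 3)].
Invert each term: -3/(s + 4) ↔ -3e^(-4t); 6/(s + 4)^2 ↔ 6t·e^(-4t); -4/(s + 3) ↔ -4e^(-3t).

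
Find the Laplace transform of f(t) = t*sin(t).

L{sin(t)} = 1/(s^2 + 1).
Then apply L{t·g(t)} = -d/ds[G(s)] with G(s) = 1/(s^2 + 1):
differentiating 1 time and applying the sign gives 2*s/(s^2 + 1)^2.

2*s/(s^2 + 1)^2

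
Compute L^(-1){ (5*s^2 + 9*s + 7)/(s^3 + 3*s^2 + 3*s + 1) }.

Factor the denominator: s^3 + 3*s^2 + 3*s + 1 = (s + 1)^3.
Partial fraction decomposition gives [5/(s + 1)] + [-1/(s + 1)^2] + [3/(s + 1)^3].
Invert each term: 5/(s + 1) ↔ 5e^(-t); -1/(s + 1)^2 ↔ -t·e^(-t); 3/(s + 1)^3 ↔ (3/2)t^2·e^(-t).

3*t^2*exp(-t)/2 - t*exp(-t) + 5*exp(-t)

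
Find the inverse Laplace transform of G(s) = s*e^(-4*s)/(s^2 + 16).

Heaviside(t - 4)*(cos(4*t - 16))

The factor e^(-4s) signals a time shift by c = 4 (second shifting theorem).
L{cos(4t)} = s/(s^2 + 16), so L^-1{s/(s^2 + 16)} = cos(4*t).
Hence the inverse is u(t - 4) times that function evaluated at t - 4.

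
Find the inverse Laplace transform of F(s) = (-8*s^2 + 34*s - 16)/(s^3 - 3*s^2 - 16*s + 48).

-exp(4*t) - 2*exp(3*t) - 5*exp(-4*t)

Factor the denominator: s^3 - 3*s^2 - 16*s + 48 = (s - 4)*(s - 3)*(s + 4).
Partial fraction decomposition gives [-5/(s + 4)] + [-2/(s - 3)] + [-1/(s - 4)].
Invert each term: -5/(s + 4) ↔ -5e^(-4t); -2/(s - 3) ↔ -2e^(3t); -1/(s - 4) ↔ -e^(4t).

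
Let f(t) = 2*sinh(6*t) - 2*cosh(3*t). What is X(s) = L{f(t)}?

X(s) = -2*s/(s^2 - 9) + 12/(s^2 - 36)

Apply the Laplace transform termwise.
(-2)·[L{cosh(3t)} = s/(s^2 - 9)]; (2)·[L{sinh(6t)} = 6/(s^2 - 36)].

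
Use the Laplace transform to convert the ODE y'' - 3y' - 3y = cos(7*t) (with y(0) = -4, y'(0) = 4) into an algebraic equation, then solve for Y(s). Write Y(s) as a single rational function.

Y(s) = (-4*s^3 + 16*s^2 - 195*s + 784)/(s^4 - 3*s^3 + 46*s^2 - 147*s - 147)

Transform both sides with L{·}.
With L{y''} = s^2 Y - s·y(0) - y'(0) and L{y'} = sY - y(0), with y(0) = -4, y'(0) = 4: the LHS transforms to (s^2 - 3*s - 3)Y - (-4*s + 16).
The right side is L{cos(7*t)} = s/(s^2 + 49).
So (s^2 - 3*s - 3)Y = s/(s^2 + 49) + (-4*s + 16).
Solve for Y(s) and write it as one ratio of polynomials.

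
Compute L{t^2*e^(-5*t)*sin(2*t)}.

L{sin(2t)} = 2/(s^2 + 4).
Multiplying by e^(-5t) shifts s → s + 5, so L{e^(-5*t)*sin(2*t)} = 2/((s + 5)^2 + 4).
Then apply L{t^2·g(t)} = (-1)^2 d^2/ds^2[H(s)] with H(s) = 2/((s + 5)^2 + 4):
differentiating 2 times and applying the sign gives 4*(3*s^2 + 30*s + 71)/(s^2 + 10*s + 29)^3.

4*(3*s^2 + 30*s + 71)/(s^2 + 10*s + 29)^3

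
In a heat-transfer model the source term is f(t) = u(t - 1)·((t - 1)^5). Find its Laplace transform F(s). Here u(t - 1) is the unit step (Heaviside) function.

By the second shifting theorem, L{u(t - c)·g(t - c)} = e^(-cs)·G(s) with c = 1 and G(s) = L{g(t)}.
L{t^5} = 5!/s^6 = 120/s^6.

F(s) = 120*exp(-s)/s^6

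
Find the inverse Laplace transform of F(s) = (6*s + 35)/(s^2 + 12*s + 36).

-t*exp(-6*t) + 6*exp(-6*t)

Factor the denominator: s^2 + 12*s + 36 = (s + 6)^2.
Partial fraction decomposition gives [6/(s + 6)] + [-1/(s + 6)^2].
Invert each term: 6/(s + 6) ↔ 6e^(-6t); -1/(s + 6)^2 ↔ -t·e^(-6t).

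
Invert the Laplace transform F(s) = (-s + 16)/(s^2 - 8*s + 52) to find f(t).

f(t) = 2*exp(4*t)*sin(6*t) - exp(4*t)*cos(6*t)

Complete the square in the denominator: s^2 - 8*s + 52 = (s - 4)^2 + 6^2.
Split the numerator to match: -s + 16 = -1·(s - 4) + 2·6.
Invert each term: -1·(s - 4)/((s - 4)^2 + 36) ↔ -e^(4t)cos(6t); 2·6/((s - 4)^2 + 36) ↔ 2e^(4t)sin(6t).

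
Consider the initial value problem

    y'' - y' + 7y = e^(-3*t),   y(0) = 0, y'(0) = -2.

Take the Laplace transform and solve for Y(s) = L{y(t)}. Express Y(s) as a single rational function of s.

Y(s) = (-2*s - 5)/(s^3 + 2*s^2 + 4*s + 21)

Transform both sides with L{·}.
The derivative rules (L{y''} = s^2 Y - s·y(0) - y'(0) and L{y'} = sY - y(0), with y(0) = 0, y'(0) = -2) turn the left side into (s^2 - s + 7)Y - (-2).
The right side is L{e^(-3*t)} = 1/(s + 3).
So (s^2 - s + 7)Y = 1/(s + 3) + (-2).
Divide through and combine into a single rational function.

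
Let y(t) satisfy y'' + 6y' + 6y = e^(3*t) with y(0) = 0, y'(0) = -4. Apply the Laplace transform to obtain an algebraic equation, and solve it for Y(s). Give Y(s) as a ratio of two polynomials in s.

Y(s) = (-4*s + 13)/(s^3 + 3*s^2 - 12*s - 18)

Transform both sides with L{·}.
Using L{y''} = s^2 Y - s·y(0) - y'(0) and L{y'} = sY - y(0), with y(0) = 0, y'(0) = -4, the left side becomes (s^2 + 6*s + 6)Y - (-4).
The right side is L{e^(3*t)} = 1/(s - 3).
So (s^2 + 6*s + 6)Y = 1/(s - 3) + (-4).
Divide through and combine into a single rational function.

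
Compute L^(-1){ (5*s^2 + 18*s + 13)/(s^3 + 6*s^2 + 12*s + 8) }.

Factor the denominator: s^3 + 6*s^2 + 12*s + 8 = (s + 2)^3.
Partial fraction decomposition gives [5/(s + 2)] + [-2/(s + 2)^2] + [-3/(s + 2)^3].
Invert each term: 5/(s + 2) ↔ 5e^(-2t); -2/(s + 2)^2 ↔ -2t·e^(-2t); -3/(s + 2)^3 ↔ (-3/2)t^2·e^(-2t).

-3*t^2*exp(-2*t)/2 - 2*t*exp(-2*t) + 5*exp(-2*t)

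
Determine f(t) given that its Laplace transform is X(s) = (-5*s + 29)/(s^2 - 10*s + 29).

f(t) = 2*exp(5*t)*sin(2*t) - 5*exp(5*t)*cos(2*t)

Complete the square in the denominator: s^2 - 10*s + 29 = (s - 5)^2 + 2^2.
Split the numerator to match: -5*s + 29 = -5·(s - 5) + 2·2.
Invert each term: -5·(s - 5)/((s - 5)^2 + 4) ↔ -5e^(5t)cos(2t); 2·2/((s - 5)^2 + 4) ↔ 2e^(5t)sin(2t).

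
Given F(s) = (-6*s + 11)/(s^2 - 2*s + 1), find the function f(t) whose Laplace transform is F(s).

f(t) = 5*t*exp(t) - 6*exp(t)

Factor the denominator: s^2 - 2*s + 1 = (s - 1)^2.
Partial fraction decomposition gives [-6/(s - 1)] + [5/(s - 1)^2].
Invert each term: -6/(s - 1) ↔ -6e^(t); 5/(s - 1)^2 ↔ 5t·e^(t).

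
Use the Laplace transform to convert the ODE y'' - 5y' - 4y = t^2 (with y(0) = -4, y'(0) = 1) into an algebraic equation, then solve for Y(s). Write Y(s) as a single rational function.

Laplace-transform each side.
The derivative rules (L{y''} = s^2 Y - s·y(0) - y'(0) and L{y'} = sY - y(0), with y(0) = -4, y'(0) = 1) turn the left side into (s^2 - 5*s - 4)Y - (-4*s + 21).
The right side is L{t^2} = 2/s^3.
So (s^2 - 5*s - 4)Y = 2/s^3 + (-4*s + 21).
Isolate Y and clear denominators.

Y(s) = (-4*s^4 + 21*s^3 + 2)/(s^5 - 5*s^4 - 4*s^3)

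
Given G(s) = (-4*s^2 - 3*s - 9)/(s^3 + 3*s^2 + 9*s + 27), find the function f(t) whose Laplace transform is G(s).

Factor the denominator: s^3 + 3*s^2 + 9*s + 27 = (s + 3)*(s^2 + 9).
Partial fraction decomposition gives [-2/(s + 3)] + [-2*s/(s^2 + 9)] + [3/(s^2 + 9)].
Invert each term: -2/(s + 3) ↔ -2e^(-3t); -2·s/(s^2 + 9) ↔ -2cos(3t); 1·3/(s^2 + 9) ↔ sin(3t).

f(t) = sin(3*t) - 2*cos(3*t) - 2*exp(-3*t)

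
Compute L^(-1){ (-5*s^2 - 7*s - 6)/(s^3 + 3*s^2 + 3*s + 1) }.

-2*t^2*exp(-t) + 3*t*exp(-t) - 5*exp(-t)

Factor the denominator: s^3 + 3*s^2 + 3*s + 1 = (s + 1)^3.
Partial fraction decomposition gives [-5/(s + 1)] + [3/(s + 1)^2] + [-4/(s + 1)^3].
Invert each term: -5/(s + 1) ↔ -5e^(-t); 3/(s + 1)^2 ↔ 3t·e^(-t); -4/(s + 1)^3 ↔ (-2)t^2·e^(-t).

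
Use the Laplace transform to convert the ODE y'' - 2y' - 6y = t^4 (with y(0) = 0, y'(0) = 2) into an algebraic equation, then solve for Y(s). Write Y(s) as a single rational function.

Laplace-transform each side.
With L{y''} = s^2 Y - s·y(0) - y'(0) and L{y'} = sY - y(0), with y(0) = 0, y'(0) = 2: the LHS transforms to (s^2 - 2*s - 6)Y - (2).
The right side is L{t^4} = 24/s^5.
So (s^2 - 2*s - 6)Y = 24/s^5 + (2).
Divide through and combine into a single rational function.

Y(s) = (2*s^5 + 24)/(s^7 - 2*s^6 - 6*s^5)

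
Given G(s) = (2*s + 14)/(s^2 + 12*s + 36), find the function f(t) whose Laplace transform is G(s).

f(t) = 2*t*exp(-6*t) + 2*exp(-6*t)

Factor the denominator: s^2 + 12*s + 36 = (s + 6)^2.
Partial fraction decomposition gives [2/(s + 6)] + [2/(s + 6)^2].
Invert each term: 2/(s + 6) ↔ 2e^(-6t); 2/(s + 6)^2 ↔ 2t·e^(-6t).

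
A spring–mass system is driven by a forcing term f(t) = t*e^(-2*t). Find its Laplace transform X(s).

L{e^(-2t)} = 1/(s + 2).
Then apply L{t·g(t)} = -d/ds[G(s)] with G(s) = 1/(s + 2):
differentiating 1 time and applying the sign gives (s + 2)^(-2).

X(s) = (s + 2)^(-2)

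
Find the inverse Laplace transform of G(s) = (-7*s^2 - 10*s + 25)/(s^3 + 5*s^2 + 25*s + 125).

Factor the denominator: s^3 + 5*s^2 + 25*s + 125 = (s + 5)*(s^2 + 25).
Partial fraction decomposition gives [-2/(s + 5)] + [-5*s/(s^2 + 25)] + [15/(s^2 + 25)].
Invert each term: -2/(s + 5) ↔ -2e^(-5t); -5·s/(s^2 + 25) ↔ -5cos(5t); 3·5/(s^2 + 25) ↔ 3sin(5t).

3*sin(5*t) - 5*cos(5*t) - 2*exp(-5*t)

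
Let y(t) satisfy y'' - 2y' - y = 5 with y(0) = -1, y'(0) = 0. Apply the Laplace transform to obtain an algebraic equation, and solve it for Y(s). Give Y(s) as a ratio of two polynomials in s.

Y(s) = (-s^2 + 2*s + 5)/(s^3 - 2*s^2 - s)

Take the Laplace transform of both sides.
Using L{y''} = s^2 Y - s·y(0) - y'(0) and L{y'} = sY - y(0), with y(0) = -1, y'(0) = 0, the left side becomes (s^2 - 2*s - 1)Y - (-s + 2).
The right side is L{5} = 5/s.
So (s^2 - 2*s - 1)Y = 5/s + (-s + 2).
Divide through and combine into a single rational function.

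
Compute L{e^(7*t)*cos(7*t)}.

(s - 7)/((s - 7)^2 + 49)

L{cos(7t)} = s/(s^2 + 49).
By the first shifting theorem, multiplying by e^(7t) replaces s with s - 7.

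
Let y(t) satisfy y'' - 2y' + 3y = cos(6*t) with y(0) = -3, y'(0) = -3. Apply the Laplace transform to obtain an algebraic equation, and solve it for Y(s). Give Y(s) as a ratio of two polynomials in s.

Y(s) = (-3*s^3 + 3*s^2 - 107*s + 108)/(s^4 - 2*s^3 + 39*s^2 - 72*s + 108)

Transform both sides with L{·}.
Using L{y''} = s^2 Y - s·y(0) - y'(0) and L{y'} = sY - y(0), with y(0) = -3, y'(0) = -3, the left side becomes (s^2 - 2*s + 3)Y - (-3*s + 3).
The right side is L{cos(6*t)} = s/(s^2 + 36).
So (s^2 - 2*s + 3)Y = s/(s^2 + 36) + (-3*s + 3).
Divide through and combine into a single rational function.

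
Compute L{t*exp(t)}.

L{t} = 1!/s^2 = 1/s^2.
By the first shifting theorem, multiplying by e^(t) replaces s with s - 1.

(s - 1)^(-2)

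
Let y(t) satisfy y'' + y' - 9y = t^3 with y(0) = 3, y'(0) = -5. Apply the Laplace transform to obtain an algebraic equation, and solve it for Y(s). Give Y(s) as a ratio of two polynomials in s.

Y(s) = (3*s^5 - 2*s^4 + 6)/(s^6 + s^5 - 9*s^4)

Laplace-transform each side.
With L{y''} = s^2 Y - s·y(0) - y'(0) and L{y'} = sY - y(0), with y(0) = 3, y'(0) = -5: the LHS transforms to (s^2 + s - 9)Y - (3*s - 2).
The right side is L{t^3} = 6/s^4.
So (s^2 + s - 9)Y = 6/s^4 + (3*s - 2).
Isolate Y and clear denominators.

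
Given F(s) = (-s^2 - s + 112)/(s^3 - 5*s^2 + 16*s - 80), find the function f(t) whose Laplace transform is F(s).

f(t) = 2*exp(5*t) - 4*sin(4*t) - 3*cos(4*t)

Factor the denominator: s^3 - 5*s^2 + 16*s - 80 = (s - 5)*(s^2 + 16).
Partial fraction decomposition gives [2/(s - 5)] + [-3*s/(s^2 + 16)] + [-16/(s^2 + 16)].
Invert each term: 2/(s - 5) ↔ 2e^(5t); -3·s/(s^2 + 16) ↔ -3cos(4t); -4·4/(s^2 + 16) ↔ -4sin(4t).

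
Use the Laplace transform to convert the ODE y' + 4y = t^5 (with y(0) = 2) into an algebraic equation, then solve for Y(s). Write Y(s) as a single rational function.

Y(s) = (2*s^6 + 120)/(s^7 + 4*s^6)

Take the Laplace transform of both sides.
With L{y'} = sY - y(0) = sY - 2: the LHS transforms to (s + 4)Y - (2).
The right side is L{t^5} = 120/s^6.
So (s + 4)Y = 120/s^6 + (2).
Isolate Y and clear denominators.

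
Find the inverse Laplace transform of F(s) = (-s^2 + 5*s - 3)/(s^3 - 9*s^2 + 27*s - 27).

Factor the denominator: s^3 - 9*s^2 + 27*s - 27 = (s - 3)^3.
Partial fraction decomposition gives [-1/(s - 3)] + [-1/(s - 3)^2] + [3/(s - 3)^3].
Invert each term: -1/(s - 3) ↔ -e^(3t); -1/(s - 3)^2 ↔ -t·e^(3t); 3/(s - 3)^3 ↔ (3/2)t^2·e^(3t).

3*t^2*exp(3*t)/2 - t*exp(3*t) - exp(3*t)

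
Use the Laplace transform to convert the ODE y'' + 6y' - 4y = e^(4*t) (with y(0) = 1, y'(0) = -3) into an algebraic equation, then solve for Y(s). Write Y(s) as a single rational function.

Laplace-transform each side.
The derivative rules (L{y''} = s^2 Y - s·y(0) - y'(0) and L{y'} = sY - y(0), with y(0) = 1, y'(0) = -3) turn the left side into (s^2 + 6*s - 4)Y - (s + 3).
The right side is L{e^(4*t)} = 1/(s - 4).
So (s^2 + 6*s - 4)Y = 1/(s - 4) + (s + 3).
Divide through and combine into a single rational function.

Y(s) = (s^2 - s - 11)/(s^3 + 2*s^2 - 28*s + 16)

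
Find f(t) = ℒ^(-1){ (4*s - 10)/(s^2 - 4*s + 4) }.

f(t) = -2*t*exp(2*t) + 4*exp(2*t)

Factor the denominator: s^2 - 4*s + 4 = (s - 2)^2.
Partial fraction decomposition gives [4/(s - 2)] + [-2/(s - 2)^2].
Invert each term: 4/(s - 2) ↔ 4e^(2t); -2/(s - 2)^2 ↔ -2t·e^(2t).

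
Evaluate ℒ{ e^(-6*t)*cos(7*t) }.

(s + 6)/((s + 6)^2 + 49)

L{cos(7t)} = s/(s^2 + 49).
By the first shifting theorem, multiplying by e^(-6t) replaces s with s + 6.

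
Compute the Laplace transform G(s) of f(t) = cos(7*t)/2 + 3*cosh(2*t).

G(s) = s/(2*(s^2 + 49)) + 3*s/(s^2 - 4)

Apply the Laplace transform termwise.
(3)·[L{cosh(2t)} = s/(s^2 - 4)]; (1/2)·[L{cos(7t)} = s/(s^2 + 49)].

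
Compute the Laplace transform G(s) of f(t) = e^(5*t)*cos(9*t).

G(s) = (s - 5)/((s - 5)^2 + 81)

L{cos(9t)} = s/(s^2 + 81).
By the first shifting theorem, multiplying by e^(5t) replaces s with s - 5.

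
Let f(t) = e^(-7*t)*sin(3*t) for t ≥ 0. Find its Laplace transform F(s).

F(s) = 3/((s + 7)^2 + 9)

L{sin(3t)} = 3/(s^2 + 9).
By the first shifting theorem, multiplying by e^(-7t) replaces s with s + 7.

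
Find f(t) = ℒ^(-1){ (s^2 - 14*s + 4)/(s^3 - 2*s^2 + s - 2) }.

Factor the denominator: s^3 - 2*s^2 + s - 2 = (s - 2)*(s^2 + 1).
Partial fraction decomposition gives [-4/(s - 2)] + [5*s/(s^2 + 1)] + [-4/(s^2 + 1)].
Invert each term: -4/(s - 2) ↔ -4e^(2t); 5·s/(s^2 + 1) ↔ 5cos(t); -4·1/(s^2 + 1) ↔ -4sin(t).

f(t) = -4*exp(2*t) - 4*sin(t) + 5*cos(t)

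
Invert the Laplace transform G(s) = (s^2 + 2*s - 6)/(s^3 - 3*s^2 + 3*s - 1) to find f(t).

Factor the denominator: s^3 - 3*s^2 + 3*s - 1 = (s - 1)^3.
Partial fraction decomposition gives [1/(s - 1)] + [4/(s - 1)^2] + [-3/(s - 1)^3].
Invert each term: 1/(s - 1) ↔ e^(t); 4/(s - 1)^2 ↔ 4t·e^(t); -3/(s - 1)^3 ↔ (-3/2)t^2·e^(t).

f(t) = -3*t^2*exp(t)/2 + 4*t*exp(t) + exp(t)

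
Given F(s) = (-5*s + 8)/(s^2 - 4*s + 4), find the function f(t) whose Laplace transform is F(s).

Factor the denominator: s^2 - 4*s + 4 = (s - 2)^2.
Partial fraction decomposition gives [-5/(s - 2)] + [-2/(s - 2)^2].
Invert each term: -5/(s - 2) ↔ -5e^(2t); -2/(s - 2)^2 ↔ -2t·e^(2t).

f(t) = -2*t*exp(2*t) - 5*exp(2*t)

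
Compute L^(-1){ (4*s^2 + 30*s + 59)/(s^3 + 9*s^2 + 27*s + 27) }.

5*t^2*exp(-3*t)/2 + 6*t*exp(-3*t) + 4*exp(-3*t)

Factor the denominator: s^3 + 9*s^2 + 27*s + 27 = (s + 3)^3.
Partial fraction decomposition gives [4/(s + 3)] + [6/(s + 3)^2] + [5/(s + 3)^3].
Invert each term: 4/(s + 3) ↔ 4e^(-3t); 6/(s + 3)^2 ↔ 6t·e^(-3t); 5/(s + 3)^3 ↔ (5/2)t^2·e^(-3t).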